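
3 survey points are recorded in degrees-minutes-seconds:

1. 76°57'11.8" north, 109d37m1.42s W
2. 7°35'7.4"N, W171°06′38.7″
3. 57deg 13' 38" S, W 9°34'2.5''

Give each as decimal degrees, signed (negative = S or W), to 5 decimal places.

Point 1:
  Latitude: 76 + 57/60 + 11.8/3600 = 76.953278
  N → positive
  Longitude: 109° + 37/60 + 1.42/3600 = 109 + 0.616667 + 0.000394 = 109.617061
  hemisphere W, so the sign is −
Point 2:
  Lat: 7° + 35/60 + 7.4/3600 = 7 + 0.583333 + 0.002056 = 7.585389
  N ⇒ keep positive
  Longitude: 171° + 6/60 + 38.7/3600 = 171 + 0.100000 + 0.010750 = 171.110750
  hemisphere W, so the sign is −
Point 3:
  φ: 13′ + 38″ = 13.63333′; 57 + 13.63333/60 = 57.227222
  S ⇒ negate
  Lon: 9° + 34/60 + 2.5/3600 = 9 + 0.566667 + 0.000694 = 9.567361
  hemisphere W, so the sign is −

1. 76.95328, -109.61706
2. 7.58539, -171.11075
3. -57.22722, -9.56736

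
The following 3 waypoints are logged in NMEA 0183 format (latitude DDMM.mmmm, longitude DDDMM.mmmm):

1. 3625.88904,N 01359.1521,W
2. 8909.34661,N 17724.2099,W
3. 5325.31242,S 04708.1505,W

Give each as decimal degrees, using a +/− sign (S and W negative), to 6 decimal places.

Point 1:
  Lat: split at 2 digits → 36° and 25.88904′; 36 + 25.88904/60 = 36.4314840
  N → positive
  λ: split at 3 digits → 013° and 59.1521′; 13 + 59.1521/60 = 13.9858683
  W ⇒ negate
Point 2:
  Latitude: degrees = first 2 digits = 89, minutes = 9.34661; 89 + 9.34661/60 = 89.1557768
  N ⇒ keep positive
  Longitude: degrees = first 3 digits = 177, minutes = 24.2099; 177 + 24.2099/60 = 177.4034983
  hemisphere W, so the sign is −
Point 3:
  Latitude: degrees = first 2 digits = 53, minutes = 25.31242; 53 + 25.31242/60 = 53.4218737
  hemisphere S, so the sign is −
  Lon: split at 3 digits → 047° and 8.1505′; 47 + 8.1505/60 = 47.1358417
  hemisphere W, so the sign is −

1. 36.431484, -13.985868
2. 89.155777, -177.403498
3. -53.421874, -47.135842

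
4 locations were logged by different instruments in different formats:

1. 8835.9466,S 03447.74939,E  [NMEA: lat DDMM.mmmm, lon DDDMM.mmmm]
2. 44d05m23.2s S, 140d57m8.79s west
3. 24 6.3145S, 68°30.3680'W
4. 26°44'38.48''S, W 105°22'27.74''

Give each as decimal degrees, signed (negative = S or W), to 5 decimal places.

Point 1:
  φ: degrees = first 2 digits = 88, minutes = 35.9466; 88 + 35.9466/60 = 88.599110
  hemisphere S, so the sign is −
  Lon: degrees = first 3 digits = 34, minutes = 47.74939; 34 + 47.74939/60 = 34.795823
  E ⇒ keep positive
Point 2:
  φ: 5′ + 23.2″ = 5.38667′; 44 + 5.38667/60 = 44.089778
  hemisphere S, so the sign is −
  λ: 140° + 57/60 + 8.79/3600 = 140 + 0.950000 + 0.002442 = 140.952442
  hemisphere W, so the sign is −
Point 3:
  φ: 6.3145′ = 0.105242°; total 24.105242
  S ⇒ negate
  Longitude: 68 + 30.368/60 = 68.506133
  W → negative
Point 4:
  Lat: 26 + 44/60 + 38.48/3600 = 26.744022
  S → negative
  Longitude: 105 + 22/60 + 27.74/3600 = 105.374372
  W ⇒ negate

1. -88.59911, 34.79582
2. -44.08978, -140.95244
3. -24.10524, -68.50613
4. -26.74402, -105.37437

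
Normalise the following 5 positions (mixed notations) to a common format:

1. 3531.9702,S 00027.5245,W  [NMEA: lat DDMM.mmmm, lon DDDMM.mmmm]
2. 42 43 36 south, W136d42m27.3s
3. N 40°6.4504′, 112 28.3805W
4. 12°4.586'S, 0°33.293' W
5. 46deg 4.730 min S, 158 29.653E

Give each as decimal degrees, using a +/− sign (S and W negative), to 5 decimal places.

1. -35.53284, -0.45874
2. -42.72667, -136.70758
3. 40.10751, -112.47301
4. -12.07643, -0.55488
5. -46.07883, 158.49422

Point 1:
  Lat: degrees = first 2 digits = 35, minutes = 31.9702; 35 + 31.9702/60 = 35.532837
  S ⇒ negate
  Lon: degrees = first 3 digits = 0, minutes = 27.5245; 0 + 27.5245/60 = 0.458742
  W ⇒ negate
Point 2:
  Latitude: 42 + 43/60 + 36/3600 = 42.726667
  hemisphere S, so the sign is −
  Longitude: 42′ + 27.3″ = 42.45500′; 136 + 42.45500/60 = 136.707583
  W ⇒ negate
Point 3:
  φ: 6.4504′ = 0.107507°; total 40.107507
  N ⇒ keep positive
  Longitude: 112 + 28.3805/60 = 112.473008
  hemisphere W, so the sign is −
Point 4:
  Lat: 12 + 4.586/60 = 12.076433
  S ⇒ negate
  Longitude: 33.293′ = 0.554883°; total 0.554883
  W → negative
Point 5:
  Lat: 4.73′ = 0.078833°; total 46.078833
  S → negative
  Longitude: 29.653′ = 0.494217°; total 158.494217
  E → positive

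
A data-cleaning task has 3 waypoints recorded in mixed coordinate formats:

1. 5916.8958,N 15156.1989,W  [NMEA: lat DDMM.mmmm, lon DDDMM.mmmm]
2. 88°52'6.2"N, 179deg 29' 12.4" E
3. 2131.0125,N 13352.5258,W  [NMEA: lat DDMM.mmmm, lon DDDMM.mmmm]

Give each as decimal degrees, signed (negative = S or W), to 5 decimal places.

Point 1:
  Latitude: split at 2 digits → 59° and 16.8958′; 59 + 16.8958/60 = 59.281597
  N ⇒ keep positive
  Lon: degrees = first 3 digits = 151, minutes = 56.1989; 151 + 56.1989/60 = 151.936648
  W ⇒ negate
Point 2:
  Lat: 88° + 52/60 + 6.2/3600 = 88 + 0.866667 + 0.001722 = 88.868389
  N ⇒ keep positive
  Lon: 179 + 29/60 + 12.4/3600 = 179.486778
  E ⇒ keep positive
Point 3:
  Lat: split at 2 digits → 21° and 31.0125′; 21 + 31.0125/60 = 21.516875
  N → positive
  λ: split at 3 digits → 133° and 52.5258′; 133 + 52.5258/60 = 133.875430
  hemisphere W, so the sign is −

1. 59.28160, -151.93665
2. 88.86839, 179.48678
3. 21.51688, -133.87543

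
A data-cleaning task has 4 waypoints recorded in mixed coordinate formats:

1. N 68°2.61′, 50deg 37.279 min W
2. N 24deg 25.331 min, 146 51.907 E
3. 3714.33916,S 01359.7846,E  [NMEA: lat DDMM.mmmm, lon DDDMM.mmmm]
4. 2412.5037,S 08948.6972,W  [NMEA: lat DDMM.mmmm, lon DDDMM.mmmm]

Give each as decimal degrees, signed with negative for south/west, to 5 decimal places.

1. 68.04350, -50.62132
2. 24.42218, 146.86512
3. -37.23899, 13.99641
4. -24.20840, -89.81162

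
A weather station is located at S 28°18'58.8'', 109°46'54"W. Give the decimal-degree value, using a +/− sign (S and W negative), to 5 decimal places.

-28.31633, -109.78167

Lat: 28 + 18/60 + 58.8/3600 = 28.316333
hemisphere S, so the sign is −
λ: 109° + 46/60 + 54/3600 = 109 + 0.766667 + 0.015000 = 109.781667
hemisphere W, so the sign is −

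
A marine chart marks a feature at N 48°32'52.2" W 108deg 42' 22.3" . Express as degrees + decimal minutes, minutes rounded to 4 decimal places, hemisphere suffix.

φ: seconds/60 = 0.87000; minutes = 32 + 0.87000 = 32.870000
λ: 42 + 22.3/60 = 42.371667′

48° 32.8700′ N, 108° 42.3717′ W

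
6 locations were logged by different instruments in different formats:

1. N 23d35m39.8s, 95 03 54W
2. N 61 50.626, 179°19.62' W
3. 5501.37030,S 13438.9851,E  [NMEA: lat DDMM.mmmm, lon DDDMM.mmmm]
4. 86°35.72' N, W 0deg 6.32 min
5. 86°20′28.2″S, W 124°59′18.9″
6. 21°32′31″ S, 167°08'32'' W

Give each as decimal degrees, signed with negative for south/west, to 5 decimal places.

1. 23.59439, -95.06500
2. 61.84377, -179.32700
3. -55.02284, 134.64975
4. 86.59533, -0.10533
5. -86.34117, -124.98858
6. -21.54194, -167.14222

Point 1:
  φ: 35′ + 39.8″ = 35.66333′; 23 + 35.66333/60 = 23.594389
  N → positive
  Lon: 95 + 3/60 + 54/3600 = 95.065000
  W ⇒ negate
Point 2:
  φ: 50.626′ = 0.843767°; total 61.843767
  N ⇒ keep positive
  λ: 179 + 19.62/60 = 179.327000
  W ⇒ negate
Point 3:
  φ: split at 2 digits → 55° and 1.3703′; 55 + 1.3703/60 = 55.022838
  S ⇒ negate
  Longitude: degrees = first 3 digits = 134, minutes = 38.9851; 134 + 38.9851/60 = 134.649752
  E ⇒ keep positive
Point 4:
  Latitude: 86 + 35.72/60 = 86.595333
  N ⇒ keep positive
  Longitude: 0 + 6.32/60 = 0.105333
  hemisphere W, so the sign is −
Point 5:
  Latitude: 86 + 20/60 + 28.2/3600 = 86.341167
  S → negative
  Longitude: 59′ + 18.9″ = 59.31500′; 124 + 59.31500/60 = 124.988583
  W ⇒ negate
Point 6:
  φ: 32′ + 31″ = 32.51667′; 21 + 32.51667/60 = 21.541944
  S ⇒ negate
  Lon: 8′ + 32″ = 8.53333′; 167 + 8.53333/60 = 167.142222
  W → negative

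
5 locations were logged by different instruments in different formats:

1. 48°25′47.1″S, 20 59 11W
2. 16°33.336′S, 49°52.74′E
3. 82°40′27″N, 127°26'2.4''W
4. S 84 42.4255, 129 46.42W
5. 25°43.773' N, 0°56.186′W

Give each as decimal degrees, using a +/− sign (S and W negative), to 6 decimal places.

1. -48.429750, -20.986389
2. -16.555600, 49.879000
3. 82.674167, -127.434000
4. -84.707092, -129.773667
5. 25.729550, -0.936433

Point 1:
  Latitude: 48 + 25/60 + 47.1/3600 = 48.4297500
  S → negative
  Longitude: 59′ + 11″ = 59.18333′; 20 + 59.18333/60 = 20.9863889
  W → negative
Point 2:
  Lat: 16 + 33.336/60 = 16.5556000
  S → negative
  Lon: 49 + 52.74/60 = 49.8790000
  E → positive
Point 3:
  Latitude: 40′ + 27″ = 40.45000′; 82 + 40.45000/60 = 82.6741667
  N → positive
  Longitude: 127° + 26/60 + 2.4/3600 = 127 + 0.433333 + 0.000667 = 127.4340000
  hemisphere W, so the sign is −
Point 4:
  Lat: 84 + 42.4255/60 = 84.7070917
  S → negative
  Longitude: 129 + 46.42/60 = 129.7736667
  W → negative
Point 5:
  φ: 43.773′ = 0.729550°; total 25.7295500
  N → positive
  λ: 56.186′ = 0.936433°; total 0.9364333
  W ⇒ negate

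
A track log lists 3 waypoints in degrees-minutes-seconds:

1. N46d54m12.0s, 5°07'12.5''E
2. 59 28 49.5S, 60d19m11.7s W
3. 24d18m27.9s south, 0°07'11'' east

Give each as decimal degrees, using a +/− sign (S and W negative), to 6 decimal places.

Point 1:
  Latitude: 46 + 54/60 + 12/3600 = 46.9033333
  N → positive
  Lon: 7′ + 12.5″ = 7.20833′; 5 + 7.20833/60 = 5.1201389
  E → positive
Point 2:
  Lat: 28′ + 49.5″ = 28.82500′; 59 + 28.82500/60 = 59.4804167
  S ⇒ negate
  Longitude: 60° + 19/60 + 11.7/3600 = 60 + 0.316667 + 0.003250 = 60.3199167
  W → negative
Point 3:
  φ: 24° + 18/60 + 27.9/3600 = 24 + 0.300000 + 0.007750 = 24.3077500
  S ⇒ negate
  λ: 7′ + 11″ = 7.18333′; 0 + 7.18333/60 = 0.1197222
  E → positive

1. 46.903333, 5.120139
2. -59.480417, -60.319917
3. -24.307750, 0.119722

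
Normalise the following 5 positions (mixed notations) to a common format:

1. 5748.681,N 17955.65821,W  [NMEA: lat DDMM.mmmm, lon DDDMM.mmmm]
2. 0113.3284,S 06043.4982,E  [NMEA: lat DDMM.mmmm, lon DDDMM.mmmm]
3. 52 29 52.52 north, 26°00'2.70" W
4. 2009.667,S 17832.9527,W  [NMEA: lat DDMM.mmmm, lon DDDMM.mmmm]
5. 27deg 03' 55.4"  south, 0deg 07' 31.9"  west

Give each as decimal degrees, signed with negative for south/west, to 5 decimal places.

1. 57.81135, -179.92764
2. -1.22214, 60.72497
3. 52.49792, -26.00075
4. -20.16112, -178.54921
5. -27.06539, -0.12553

Point 1:
  φ: degrees = first 2 digits = 57, minutes = 48.681; 57 + 48.681/60 = 57.811350
  N → positive
  Longitude: split at 3 digits → 179° and 55.65821′; 179 + 55.65821/60 = 179.927637
  hemisphere W, so the sign is −
Point 2:
  φ: split at 2 digits → 01° and 13.3284′; 1 + 13.3284/60 = 1.222140
  S → negative
  Longitude: split at 3 digits → 060° and 43.4982′; 60 + 43.4982/60 = 60.724970
  E ⇒ keep positive
Point 3:
  φ: 52 + 29/60 + 52.52/3600 = 52.497922
  N → positive
  λ: 26° + 0/60 + 2.7/3600 = 26 + 0.000000 + 0.000750 = 26.000750
  W ⇒ negate
Point 4:
  φ: degrees = first 2 digits = 20, minutes = 9.667; 20 + 9.667/60 = 20.161117
  hemisphere S, so the sign is −
  Lon: degrees = first 3 digits = 178, minutes = 32.9527; 178 + 32.9527/60 = 178.549212
  hemisphere W, so the sign is −
Point 5:
  Latitude: 27° + 3/60 + 55.4/3600 = 27 + 0.050000 + 0.015389 = 27.065389
  hemisphere S, so the sign is −
  Longitude: 0 + 7/60 + 31.9/3600 = 0.125528
  hemisphere W, so the sign is −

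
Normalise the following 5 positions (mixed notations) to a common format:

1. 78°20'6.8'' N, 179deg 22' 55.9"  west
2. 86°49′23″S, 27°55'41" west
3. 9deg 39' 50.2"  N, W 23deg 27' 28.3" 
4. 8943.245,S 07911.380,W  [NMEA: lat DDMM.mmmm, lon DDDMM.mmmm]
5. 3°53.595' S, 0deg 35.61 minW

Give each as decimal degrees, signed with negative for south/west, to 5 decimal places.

Point 1:
  φ: 20′ + 6.8″ = 20.11333′; 78 + 20.11333/60 = 78.335222
  N → positive
  Lon: 22′ + 55.9″ = 22.93167′; 179 + 22.93167/60 = 179.382194
  W ⇒ negate
Point 2:
  Latitude: 86° + 49/60 + 23/3600 = 86 + 0.816667 + 0.006389 = 86.823056
  S ⇒ negate
  Lon: 55′ + 41″ = 55.68333′; 27 + 55.68333/60 = 27.928056
  hemisphere W, so the sign is −
Point 3:
  Lat: 9° + 39/60 + 50.2/3600 = 9 + 0.650000 + 0.013944 = 9.663944
  N → positive
  Lon: 23° + 27/60 + 28.3/3600 = 23 + 0.450000 + 0.007861 = 23.457861
  W ⇒ negate
Point 4:
  φ: degrees = first 2 digits = 89, minutes = 43.245; 89 + 43.245/60 = 89.720750
  hemisphere S, so the sign is −
  Longitude: split at 3 digits → 079° and 11.38′; 79 + 11.38/60 = 79.189667
  hemisphere W, so the sign is −
Point 5:
  φ: 53.595′ = 0.893250°; total 3.893250
  S → negative
  Lon: 35.61′ = 0.593500°; total 0.593500
  W ⇒ negate

1. 78.33522, -179.38219
2. -86.82306, -27.92806
3. 9.66394, -23.45786
4. -89.72075, -79.18967
5. -3.89325, -0.59350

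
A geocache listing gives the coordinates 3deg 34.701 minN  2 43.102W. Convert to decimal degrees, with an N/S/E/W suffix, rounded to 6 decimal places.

φ: 3 + 34.701/60 = 3.5783500
Lon: 2 + 43.102/60 = 2.7183667

3.578350° N, 2.718367° W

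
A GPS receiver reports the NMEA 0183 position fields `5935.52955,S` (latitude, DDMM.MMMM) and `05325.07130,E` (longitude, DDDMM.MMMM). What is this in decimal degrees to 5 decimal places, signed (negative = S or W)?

-59.59216, 53.41786

φ: degrees = first 2 digits = 59, minutes = 35.52955; 59 + 35.52955/60 = 59.592159
S ⇒ negate
Longitude: degrees = first 3 digits = 53, minutes = 25.0713; 53 + 25.0713/60 = 53.417855
E ⇒ keep positive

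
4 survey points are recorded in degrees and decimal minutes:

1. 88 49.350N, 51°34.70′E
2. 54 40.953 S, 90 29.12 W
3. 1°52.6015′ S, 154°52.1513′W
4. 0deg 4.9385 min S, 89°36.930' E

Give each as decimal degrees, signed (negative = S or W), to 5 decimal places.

Point 1:
  Lat: 49.35′ = 0.822500°; total 88.822500
  N ⇒ keep positive
  Longitude: 34.7′ = 0.578333°; total 51.578333
  E → positive
Point 2:
  Latitude: 40.953′ = 0.682550°; total 54.682550
  hemisphere S, so the sign is −
  λ: 90 + 29.12/60 = 90.485333
  W ⇒ negate
Point 3:
  Lat: 52.6015′ = 0.876692°; total 1.876692
  hemisphere S, so the sign is −
  Lon: 154 + 52.1513/60 = 154.869188
  W ⇒ negate
Point 4:
  Lat: 0 + 4.9385/60 = 0.082308
  S ⇒ negate
  Lon: 36.93′ = 0.615500°; total 89.615500
  E → positive

1. 88.82250, 51.57833
2. -54.68255, -90.48533
3. -1.87669, -154.86919
4. -0.08231, 89.61550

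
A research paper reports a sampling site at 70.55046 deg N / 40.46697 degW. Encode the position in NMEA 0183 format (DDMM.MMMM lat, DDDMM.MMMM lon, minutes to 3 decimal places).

7033.028,N / 04028.018,W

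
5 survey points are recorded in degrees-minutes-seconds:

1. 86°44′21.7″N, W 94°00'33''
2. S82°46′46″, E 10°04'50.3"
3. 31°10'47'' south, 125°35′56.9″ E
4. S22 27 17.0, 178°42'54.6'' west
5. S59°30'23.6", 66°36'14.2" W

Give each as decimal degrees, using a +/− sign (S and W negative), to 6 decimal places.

1. 86.739361, -94.009167
2. -82.779444, 10.080639
3. -31.179722, 125.599139
4. -22.454722, -178.715167
5. -59.506556, -66.603944

Point 1:
  Latitude: 86 + 44/60 + 21.7/3600 = 86.7393611
  N → positive
  λ: 94° + 0/60 + 33/3600 = 94 + 0.000000 + 0.009167 = 94.0091667
  W → negative
Point 2:
  Lat: 82 + 46/60 + 46/3600 = 82.7794444
  S ⇒ negate
  Longitude: 4′ + 50.3″ = 4.83833′; 10 + 4.83833/60 = 10.0806389
  E ⇒ keep positive
Point 3:
  φ: 10′ + 47″ = 10.78333′; 31 + 10.78333/60 = 31.1797222
  hemisphere S, so the sign is −
  Longitude: 125° + 35/60 + 56.9/3600 = 125 + 0.583333 + 0.015806 = 125.5991389
  E ⇒ keep positive
Point 4:
  Latitude: 27′ + 17″ = 27.28333′; 22 + 27.28333/60 = 22.4547222
  S → negative
  Longitude: 178° + 42/60 + 54.6/3600 = 178 + 0.700000 + 0.015167 = 178.7151667
  W → negative
Point 5:
  Latitude: 30′ + 23.6″ = 30.39333′; 59 + 30.39333/60 = 59.5065556
  hemisphere S, so the sign is −
  λ: 36′ + 14.2″ = 36.23667′; 66 + 36.23667/60 = 66.6039444
  W ⇒ negate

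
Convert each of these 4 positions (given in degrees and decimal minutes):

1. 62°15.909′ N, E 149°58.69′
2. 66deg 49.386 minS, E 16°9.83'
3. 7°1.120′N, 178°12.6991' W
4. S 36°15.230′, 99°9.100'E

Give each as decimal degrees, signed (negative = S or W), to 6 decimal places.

1. 62.265150, 149.978167
2. -66.823100, 16.163833
3. 7.018667, -178.211652
4. -36.253833, 99.151667

Point 1:
  φ: 15.909′ = 0.265150°; total 62.2651500
  N → positive
  Lon: 58.69′ = 0.978167°; total 149.9781667
  E ⇒ keep positive
Point 2:
  Latitude: 49.386′ = 0.823100°; total 66.8231000
  S → negative
  Longitude: 16 + 9.83/60 = 16.1638333
  E → positive
Point 3:
  Lat: 1.12′ = 0.018667°; total 7.0186667
  N → positive
  Lon: 12.6991′ = 0.211652°; total 178.2116517
  W → negative
Point 4:
  φ: 36 + 15.23/60 = 36.2538333
  hemisphere S, so the sign is −
  λ: 9.1′ = 0.151667°; total 99.1516667
  E → positive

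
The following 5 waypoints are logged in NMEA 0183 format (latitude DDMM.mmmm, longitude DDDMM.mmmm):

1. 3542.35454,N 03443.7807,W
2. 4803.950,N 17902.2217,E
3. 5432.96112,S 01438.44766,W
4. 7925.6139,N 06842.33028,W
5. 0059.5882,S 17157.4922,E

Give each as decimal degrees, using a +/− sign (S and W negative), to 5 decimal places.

1. 35.70591, -34.72968
2. 48.06583, 179.03703
3. -54.54935, -14.64079
4. 79.42690, -68.70550
5. -0.99314, 171.95820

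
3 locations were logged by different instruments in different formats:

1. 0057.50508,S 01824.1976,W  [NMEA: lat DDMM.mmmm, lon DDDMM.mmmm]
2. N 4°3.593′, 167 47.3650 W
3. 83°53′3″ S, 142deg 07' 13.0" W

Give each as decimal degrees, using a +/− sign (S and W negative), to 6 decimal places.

Point 1:
  Lat: degrees = first 2 digits = 0, minutes = 57.50508; 0 + 57.50508/60 = 0.9584180
  S ⇒ negate
  λ: split at 3 digits → 018° and 24.1976′; 18 + 24.1976/60 = 18.4032933
  hemisphere W, so the sign is −
Point 2:
  Lat: 4 + 3.593/60 = 4.0598833
  N ⇒ keep positive
  Longitude: 167 + 47.365/60 = 167.7894167
  W → negative
Point 3:
  φ: 53′ + 3″ = 53.05000′; 83 + 53.05000/60 = 83.8841667
  S → negative
  λ: 7′ + 13″ = 7.21667′; 142 + 7.21667/60 = 142.1202778
  W ⇒ negate

1. -0.958418, -18.403293
2. 4.059883, -167.789417
3. -83.884167, -142.120278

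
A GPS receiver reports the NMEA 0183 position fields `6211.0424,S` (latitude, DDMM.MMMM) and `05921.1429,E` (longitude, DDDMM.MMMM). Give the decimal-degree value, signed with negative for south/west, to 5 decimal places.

φ: split at 2 digits → 62° and 11.0424′; 62 + 11.0424/60 = 62.184040
S → negative
Lon: split at 3 digits → 059° and 21.1429′; 59 + 21.1429/60 = 59.352382
E → positive

-62.18404, 59.35238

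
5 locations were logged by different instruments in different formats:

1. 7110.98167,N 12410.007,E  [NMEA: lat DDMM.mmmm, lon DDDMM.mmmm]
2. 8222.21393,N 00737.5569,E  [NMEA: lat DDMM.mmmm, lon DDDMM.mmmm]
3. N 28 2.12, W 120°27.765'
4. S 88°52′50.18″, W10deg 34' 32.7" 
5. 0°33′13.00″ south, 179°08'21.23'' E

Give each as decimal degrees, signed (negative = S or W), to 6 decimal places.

Point 1:
  Latitude: degrees = first 2 digits = 71, minutes = 10.98167; 71 + 10.98167/60 = 71.1830278
  N → positive
  Longitude: degrees = first 3 digits = 124, minutes = 10.007; 124 + 10.007/60 = 124.1667833
  E → positive
Point 2:
  φ: degrees = first 2 digits = 82, minutes = 22.21393; 82 + 22.21393/60 = 82.3702322
  N ⇒ keep positive
  Lon: split at 3 digits → 007° and 37.5569′; 7 + 37.5569/60 = 7.6259483
  E ⇒ keep positive
Point 3:
  φ: 28 + 2.12/60 = 28.0353333
  N ⇒ keep positive
  λ: 27.765′ = 0.462750°; total 120.4627500
  hemisphere W, so the sign is −
Point 4:
  Lat: 88 + 52/60 + 50.18/3600 = 88.8806056
  S → negative
  λ: 34′ + 32.7″ = 34.54500′; 10 + 34.54500/60 = 10.5757500
  W → negative
Point 5:
  Latitude: 33′ + 13″ = 33.21667′; 0 + 33.21667/60 = 0.5536111
  S ⇒ negate
  λ: 8′ + 21.23″ = 8.35383′; 179 + 8.35383/60 = 179.1392306
  E ⇒ keep positive

1. 71.183028, 124.166783
2. 82.370232, 7.625948
3. 28.035333, -120.462750
4. -88.880606, -10.575750
5. -0.553611, 179.139231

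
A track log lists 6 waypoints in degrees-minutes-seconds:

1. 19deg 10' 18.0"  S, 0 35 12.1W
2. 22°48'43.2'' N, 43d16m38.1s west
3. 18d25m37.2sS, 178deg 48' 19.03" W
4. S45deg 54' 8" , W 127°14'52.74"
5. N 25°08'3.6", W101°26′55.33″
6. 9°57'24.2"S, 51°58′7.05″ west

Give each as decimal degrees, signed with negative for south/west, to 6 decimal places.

1. -19.171667, -0.586694
2. 22.812000, -43.277250
3. -18.427000, -178.805286
4. -45.902222, -127.247983
5. 25.134333, -101.448703
6. -9.956722, -51.968625

Point 1:
  Lat: 19 + 10/60 + 18/3600 = 19.1716667
  S ⇒ negate
  Lon: 0° + 35/60 + 12.1/3600 = 0 + 0.583333 + 0.003361 = 0.5866944
  W ⇒ negate
Point 2:
  Latitude: 48′ + 43.2″ = 48.72000′; 22 + 48.72000/60 = 22.8120000
  N ⇒ keep positive
  Longitude: 16′ + 38.1″ = 16.63500′; 43 + 16.63500/60 = 43.2772500
  W → negative
Point 3:
  φ: 18 + 25/60 + 37.2/3600 = 18.4270000
  hemisphere S, so the sign is −
  Lon: 178° + 48/60 + 19.03/3600 = 178 + 0.800000 + 0.005286 = 178.8052861
  W ⇒ negate
Point 4:
  Latitude: 45 + 54/60 + 8/3600 = 45.9022222
  hemisphere S, so the sign is −
  Lon: 14′ + 52.74″ = 14.87900′; 127 + 14.87900/60 = 127.2479833
  W ⇒ negate
Point 5:
  Lat: 8′ + 3.6″ = 8.06000′; 25 + 8.06000/60 = 25.1343333
  N ⇒ keep positive
  λ: 26′ + 55.33″ = 26.92217′; 101 + 26.92217/60 = 101.4487028
  W → negative
Point 6:
  Lat: 9° + 57/60 + 24.2/3600 = 9 + 0.950000 + 0.006722 = 9.9567222
  S ⇒ negate
  λ: 51° + 58/60 + 7.05/3600 = 51 + 0.966667 + 0.001958 = 51.9686250
  hemisphere W, so the sign is −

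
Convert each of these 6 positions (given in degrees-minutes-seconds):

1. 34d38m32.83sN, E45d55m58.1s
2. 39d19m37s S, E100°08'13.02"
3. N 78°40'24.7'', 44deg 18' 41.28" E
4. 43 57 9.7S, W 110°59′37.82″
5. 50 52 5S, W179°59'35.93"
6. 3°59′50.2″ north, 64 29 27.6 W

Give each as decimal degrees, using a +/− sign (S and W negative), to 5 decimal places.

Point 1:
  φ: 34° + 38/60 + 32.83/3600 = 34 + 0.633333 + 0.009119 = 34.642453
  N → positive
  λ: 55′ + 58.1″ = 55.96833′; 45 + 55.96833/60 = 45.932806
  E → positive
Point 2:
  Lat: 39° + 19/60 + 37/3600 = 39 + 0.316667 + 0.010278 = 39.326944
  S → negative
  Longitude: 100 + 8/60 + 13.02/3600 = 100.136950
  E ⇒ keep positive
Point 3:
  Lat: 78° + 40/60 + 24.7/3600 = 78 + 0.666667 + 0.006861 = 78.673528
  N → positive
  Longitude: 44 + 18/60 + 41.28/3600 = 44.311467
  E ⇒ keep positive
Point 4:
  Lat: 57′ + 9.7″ = 57.16167′; 43 + 57.16167/60 = 43.952694
  hemisphere S, so the sign is −
  Lon: 110 + 59/60 + 37.82/3600 = 110.993839
  hemisphere W, so the sign is −
Point 5:
  Lat: 52′ + 5″ = 52.08333′; 50 + 52.08333/60 = 50.868056
  hemisphere S, so the sign is −
  Lon: 179 + 59/60 + 35.93/3600 = 179.993314
  W → negative
Point 6:
  φ: 59′ + 50.2″ = 59.83667′; 3 + 59.83667/60 = 3.997278
  N ⇒ keep positive
  Longitude: 64 + 29/60 + 27.6/3600 = 64.491000
  W → negative

1. 34.64245, 45.93281
2. -39.32694, 100.13695
3. 78.67353, 44.31147
4. -43.95269, -110.99384
5. -50.86806, -179.99331
6. 3.99728, -64.49100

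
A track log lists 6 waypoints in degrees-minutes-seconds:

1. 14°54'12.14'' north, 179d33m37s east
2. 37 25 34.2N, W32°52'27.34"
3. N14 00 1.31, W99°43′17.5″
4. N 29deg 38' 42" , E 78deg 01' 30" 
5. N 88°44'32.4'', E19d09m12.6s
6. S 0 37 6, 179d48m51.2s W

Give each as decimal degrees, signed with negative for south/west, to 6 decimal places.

Point 1:
  Latitude: 14 + 54/60 + 12.14/3600 = 14.9033722
  N ⇒ keep positive
  Longitude: 179 + 33/60 + 37/3600 = 179.5602778
  E ⇒ keep positive
Point 2:
  φ: 37 + 25/60 + 34.2/3600 = 37.4261667
  N ⇒ keep positive
  Lon: 32° + 52/60 + 27.34/3600 = 32 + 0.866667 + 0.007594 = 32.8742611
  W ⇒ negate
Point 3:
  Latitude: 0′ + 1.31″ = 0.02183′; 14 + 0.02183/60 = 14.0003639
  N → positive
  Lon: 99 + 43/60 + 17.5/3600 = 99.7215278
  hemisphere W, so the sign is −
Point 4:
  Latitude: 29° + 38/60 + 42/3600 = 29 + 0.633333 + 0.011667 = 29.6450000
  N ⇒ keep positive
  Longitude: 1′ + 30″ = 1.50000′; 78 + 1.50000/60 = 78.0250000
  E → positive
Point 5:
  φ: 44′ + 32.4″ = 44.54000′; 88 + 44.54000/60 = 88.7423333
  N → positive
  Longitude: 9′ + 12.6″ = 9.21000′; 19 + 9.21000/60 = 19.1535000
  E → positive
Point 6:
  Lat: 0° + 37/60 + 6/3600 = 0 + 0.616667 + 0.001667 = 0.6183333
  S → negative
  Lon: 179° + 48/60 + 51.2/3600 = 179 + 0.800000 + 0.014222 = 179.8142222
  hemisphere W, so the sign is −

1. 14.903372, 179.560278
2. 37.426167, -32.874261
3. 14.000364, -99.721528
4. 29.645000, 78.025000
5. 88.742333, 19.153500
6. -0.618333, -179.814222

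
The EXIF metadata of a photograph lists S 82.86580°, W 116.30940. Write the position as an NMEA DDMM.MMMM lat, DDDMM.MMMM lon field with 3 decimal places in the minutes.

Latitude: minutes = (82.865800 − 82) × 60 = 51.94800
Lon: minutes = (116.309400 − 116) × 60 = 18.56400

8251.948,S / 11618.564,W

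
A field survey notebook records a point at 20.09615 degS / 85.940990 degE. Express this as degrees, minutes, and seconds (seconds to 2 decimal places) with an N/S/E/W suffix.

20°05′46.14″ S, 85°56′27.56″ E

Latitude: 0.096150 × 60 = 5.76900′ → 5′, remainder × 60 = 46.1400″
Lon: whole degrees 85; 56.45940′ → 56′ and 27.5640″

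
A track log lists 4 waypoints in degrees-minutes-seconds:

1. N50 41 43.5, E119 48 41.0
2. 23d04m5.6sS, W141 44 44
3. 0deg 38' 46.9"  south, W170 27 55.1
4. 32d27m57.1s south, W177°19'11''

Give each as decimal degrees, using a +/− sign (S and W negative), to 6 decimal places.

1. 50.695417, 119.811389
2. -23.068222, -141.745556
3. -0.646361, -170.465306
4. -32.465861, -177.319722

Point 1:
  Latitude: 41′ + 43.5″ = 41.72500′; 50 + 41.72500/60 = 50.6954167
  N → positive
  λ: 119° + 48/60 + 41/3600 = 119 + 0.800000 + 0.011389 = 119.8113889
  E ⇒ keep positive
Point 2:
  Lat: 23° + 4/60 + 5.6/3600 = 23 + 0.066667 + 0.001556 = 23.0682222
  S → negative
  Lon: 141 + 44/60 + 44/3600 = 141.7455556
  hemisphere W, so the sign is −
Point 3:
  φ: 0 + 38/60 + 46.9/3600 = 0.6463611
  S → negative
  λ: 170 + 27/60 + 55.1/3600 = 170.4653056
  W ⇒ negate
Point 4:
  Latitude: 32 + 27/60 + 57.1/3600 = 32.4658611
  hemisphere S, so the sign is −
  Lon: 177° + 19/60 + 11/3600 = 177 + 0.316667 + 0.003056 = 177.3197222
  hemisphere W, so the sign is −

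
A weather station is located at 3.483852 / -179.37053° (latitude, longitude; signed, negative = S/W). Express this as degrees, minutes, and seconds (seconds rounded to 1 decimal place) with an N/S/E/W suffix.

3°29′1.9″ N, 179°22′13.9″ W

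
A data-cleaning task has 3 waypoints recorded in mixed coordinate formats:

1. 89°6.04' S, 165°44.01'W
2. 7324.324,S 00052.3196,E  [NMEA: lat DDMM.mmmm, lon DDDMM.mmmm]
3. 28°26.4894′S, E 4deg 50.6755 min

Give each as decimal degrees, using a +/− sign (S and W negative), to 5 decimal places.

Point 1:
  φ: 89 + 6.04/60 = 89.100667
  hemisphere S, so the sign is −
  Longitude: 165 + 44.01/60 = 165.733500
  hemisphere W, so the sign is −
Point 2:
  Latitude: degrees = first 2 digits = 73, minutes = 24.324; 73 + 24.324/60 = 73.405400
  S ⇒ negate
  Lon: split at 3 digits → 000° and 52.3196′; 0 + 52.3196/60 = 0.871993
  E → positive
Point 3:
  φ: 28 + 26.4894/60 = 28.441490
  S ⇒ negate
  Longitude: 50.6755′ = 0.844592°; total 4.844592
  E → positive

1. -89.10067, -165.73350
2. -73.40540, 0.87199
3. -28.44149, 4.84459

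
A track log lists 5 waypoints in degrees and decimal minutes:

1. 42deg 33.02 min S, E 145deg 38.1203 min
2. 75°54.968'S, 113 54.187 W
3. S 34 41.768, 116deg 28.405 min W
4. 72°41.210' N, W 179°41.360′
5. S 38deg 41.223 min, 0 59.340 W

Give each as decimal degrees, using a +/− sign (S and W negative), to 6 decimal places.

1. -42.550333, 145.635338
2. -75.916133, -113.903117
3. -34.696133, -116.473417
4. 72.686833, -179.689333
5. -38.687050, -0.989000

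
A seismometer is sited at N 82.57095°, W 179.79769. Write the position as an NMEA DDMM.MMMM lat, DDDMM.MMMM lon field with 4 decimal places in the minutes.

8234.2570,N / 17947.8614,W

φ: 82° + 0.570950 × 60 = 82° 34.257000′
λ: minutes = (179.797690 − 179) × 60 = 47.861400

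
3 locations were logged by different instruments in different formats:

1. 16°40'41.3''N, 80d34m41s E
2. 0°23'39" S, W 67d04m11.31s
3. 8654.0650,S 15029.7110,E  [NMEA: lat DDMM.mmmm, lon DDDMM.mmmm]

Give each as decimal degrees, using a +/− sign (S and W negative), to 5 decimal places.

Point 1:
  Latitude: 16 + 40/60 + 41.3/3600 = 16.678139
  N → positive
  λ: 34′ + 41″ = 34.68333′; 80 + 34.68333/60 = 80.578056
  E ⇒ keep positive
Point 2:
  Lat: 0° + 23/60 + 39/3600 = 0 + 0.383333 + 0.010833 = 0.394167
  S ⇒ negate
  λ: 67 + 4/60 + 11.31/3600 = 67.069808
  hemisphere W, so the sign is −
Point 3:
  Latitude: degrees = first 2 digits = 86, minutes = 54.065; 86 + 54.065/60 = 86.901083
  hemisphere S, so the sign is −
  λ: split at 3 digits → 150° and 29.711′; 150 + 29.711/60 = 150.495183
  E → positive

1. 16.67814, 80.57806
2. -0.39417, -67.06981
3. -86.90108, 150.49518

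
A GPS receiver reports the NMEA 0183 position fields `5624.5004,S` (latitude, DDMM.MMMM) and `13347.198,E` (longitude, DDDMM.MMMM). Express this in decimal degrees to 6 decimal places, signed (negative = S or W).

Lat: split at 2 digits → 56° and 24.5004′; 56 + 24.5004/60 = 56.4083400
hemisphere S, so the sign is −
Lon: degrees = first 3 digits = 133, minutes = 47.198; 133 + 47.198/60 = 133.7866333
E ⇒ keep positive

-56.408340, 133.786633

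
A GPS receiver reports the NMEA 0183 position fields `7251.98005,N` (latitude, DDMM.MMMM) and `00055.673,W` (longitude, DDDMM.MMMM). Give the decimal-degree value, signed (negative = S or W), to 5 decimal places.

φ: split at 2 digits → 72° and 51.98005′; 72 + 51.98005/60 = 72.866334
N ⇒ keep positive
Lon: degrees = first 3 digits = 0, minutes = 55.673; 0 + 55.673/60 = 0.927883
hemisphere W, so the sign is −

72.86633, -0.92788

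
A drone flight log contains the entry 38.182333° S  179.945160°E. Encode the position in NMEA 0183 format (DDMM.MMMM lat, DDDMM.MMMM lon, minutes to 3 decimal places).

3810.940,S / 17956.710,E

Lat: 38° + 0.182333 × 60 = 38° 10.93998′
λ: 179° + 0.945160 × 60 = 179° 56.70960′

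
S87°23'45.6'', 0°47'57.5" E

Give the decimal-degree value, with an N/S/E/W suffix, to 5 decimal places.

Lat: 23′ + 45.6″ = 23.76000′; 87 + 23.76000/60 = 87.396000
λ: 0 + 47/60 + 57.5/3600 = 0.799306

87.39600° S, 0.79931° E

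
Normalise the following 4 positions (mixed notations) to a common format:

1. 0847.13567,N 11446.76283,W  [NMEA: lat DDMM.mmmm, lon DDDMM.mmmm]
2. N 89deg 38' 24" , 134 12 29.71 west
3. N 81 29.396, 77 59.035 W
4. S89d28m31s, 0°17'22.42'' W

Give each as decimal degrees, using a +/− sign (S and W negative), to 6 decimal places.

Point 1:
  φ: split at 2 digits → 08° and 47.13567′; 8 + 47.13567/60 = 8.7855945
  N → positive
  Lon: degrees = first 3 digits = 114, minutes = 46.76283; 114 + 46.76283/60 = 114.7793805
  W → negative
Point 2:
  φ: 38′ + 24″ = 38.40000′; 89 + 38.40000/60 = 89.6400000
  N ⇒ keep positive
  λ: 134 + 12/60 + 29.71/3600 = 134.2082528
  hemisphere W, so the sign is −
Point 3:
  Lat: 81 + 29.396/60 = 81.4899333
  N ⇒ keep positive
  Longitude: 59.035′ = 0.983917°; total 77.9839167
  W → negative
Point 4:
  Latitude: 89° + 28/60 + 31/3600 = 89 + 0.466667 + 0.008611 = 89.4752778
  hemisphere S, so the sign is −
  λ: 0 + 17/60 + 22.42/3600 = 0.2895611
  W → negative

1. 8.785595, -114.779381
2. 89.640000, -134.208253
3. 81.489933, -77.983917
4. -89.475278, -0.289561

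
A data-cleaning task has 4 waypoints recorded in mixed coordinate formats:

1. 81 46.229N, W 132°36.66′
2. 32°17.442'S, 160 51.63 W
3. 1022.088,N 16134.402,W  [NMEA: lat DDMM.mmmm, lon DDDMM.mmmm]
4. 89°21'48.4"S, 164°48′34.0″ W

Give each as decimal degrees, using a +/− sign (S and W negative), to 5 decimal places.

1. 81.77048, -132.61100
2. -32.29070, -160.86050
3. 10.36813, -161.57337
4. -89.36344, -164.80944

Point 1:
  Lat: 46.229′ = 0.770483°; total 81.770483
  N ⇒ keep positive
  Longitude: 36.66′ = 0.611000°; total 132.611000
  W → negative
Point 2:
  Lat: 32 + 17.442/60 = 32.290700
  S ⇒ negate
  λ: 160 + 51.63/60 = 160.860500
  W ⇒ negate
Point 3:
  Lat: degrees = first 2 digits = 10, minutes = 22.088; 10 + 22.088/60 = 10.368133
  N → positive
  Lon: split at 3 digits → 161° and 34.402′; 161 + 34.402/60 = 161.573367
  W → negative
Point 4:
  Lat: 89° + 21/60 + 48.4/3600 = 89 + 0.350000 + 0.013444 = 89.363444
  hemisphere S, so the sign is −
  Lon: 164° + 48/60 + 34/3600 = 164 + 0.800000 + 0.009444 = 164.809444
  hemisphere W, so the sign is −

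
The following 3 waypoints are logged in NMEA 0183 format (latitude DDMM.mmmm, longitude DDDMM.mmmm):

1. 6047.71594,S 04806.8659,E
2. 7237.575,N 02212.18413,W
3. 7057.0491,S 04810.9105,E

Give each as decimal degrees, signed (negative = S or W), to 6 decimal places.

1. -60.795266, 48.114432
2. 72.626250, -22.203069
3. -70.950818, 48.181842

Point 1:
  Lat: degrees = first 2 digits = 60, minutes = 47.71594; 60 + 47.71594/60 = 60.7952657
  S ⇒ negate
  λ: degrees = first 3 digits = 48, minutes = 6.8659; 48 + 6.8659/60 = 48.1144317
  E → positive
Point 2:
  Latitude: degrees = first 2 digits = 72, minutes = 37.575; 72 + 37.575/60 = 72.6262500
  N → positive
  Longitude: degrees = first 3 digits = 22, minutes = 12.18413; 22 + 12.18413/60 = 22.2030688
  W ⇒ negate
Point 3:
  Latitude: degrees = first 2 digits = 70, minutes = 57.0491; 70 + 57.0491/60 = 70.9508183
  S ⇒ negate
  λ: split at 3 digits → 048° and 10.9105′; 48 + 10.9105/60 = 48.1818417
  E → positive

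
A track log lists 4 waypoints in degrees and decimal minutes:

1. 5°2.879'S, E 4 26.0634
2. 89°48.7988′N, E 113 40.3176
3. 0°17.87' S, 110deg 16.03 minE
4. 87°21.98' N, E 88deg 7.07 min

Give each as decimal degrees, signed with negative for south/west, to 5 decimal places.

1. -5.04798, 4.43439
2. 89.81331, 113.67196
3. -0.29783, 110.26717
4. 87.36633, 88.11783

Point 1:
  φ: 5 + 2.879/60 = 5.047983
  hemisphere S, so the sign is −
  λ: 4 + 26.0634/60 = 4.434390
  E → positive
Point 2:
  Lat: 89 + 48.7988/60 = 89.813313
  N ⇒ keep positive
  λ: 40.3176′ = 0.671960°; total 113.671960
  E ⇒ keep positive
Point 3:
  Latitude: 0 + 17.87/60 = 0.297833
  S ⇒ negate
  Longitude: 110 + 16.03/60 = 110.267167
  E ⇒ keep positive
Point 4:
  Latitude: 87 + 21.98/60 = 87.366333
  N → positive
  Longitude: 88 + 7.07/60 = 88.117833
  E → positive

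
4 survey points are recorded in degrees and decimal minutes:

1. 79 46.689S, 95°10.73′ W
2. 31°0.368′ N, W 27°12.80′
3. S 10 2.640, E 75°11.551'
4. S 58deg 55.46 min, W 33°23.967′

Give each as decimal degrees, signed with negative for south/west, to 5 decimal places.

Point 1:
  φ: 46.689′ = 0.778150°; total 79.778150
  hemisphere S, so the sign is −
  λ: 95 + 10.73/60 = 95.178833
  hemisphere W, so the sign is −
Point 2:
  Latitude: 0.368′ = 0.006133°; total 31.006133
  N → positive
  Longitude: 27 + 12.8/60 = 27.213333
  hemisphere W, so the sign is −
Point 3:
  φ: 10 + 2.64/60 = 10.044000
  S ⇒ negate
  Longitude: 11.551′ = 0.192517°; total 75.192517
  E ⇒ keep positive
Point 4:
  Latitude: 58 + 55.46/60 = 58.924333
  hemisphere S, so the sign is −
  Longitude: 23.967′ = 0.399450°; total 33.399450
  W → negative

1. -79.77815, -95.17883
2. 31.00613, -27.21333
3. -10.04400, 75.19252
4. -58.92433, -33.39945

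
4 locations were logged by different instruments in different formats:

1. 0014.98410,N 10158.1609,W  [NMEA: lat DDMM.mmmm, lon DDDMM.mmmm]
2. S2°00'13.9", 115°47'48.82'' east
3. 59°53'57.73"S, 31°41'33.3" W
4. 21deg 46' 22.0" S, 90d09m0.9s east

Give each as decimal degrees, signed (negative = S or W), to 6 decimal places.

Point 1:
  Latitude: degrees = first 2 digits = 0, minutes = 14.9841; 0 + 14.9841/60 = 0.2497350
  N ⇒ keep positive
  λ: degrees = first 3 digits = 101, minutes = 58.1609; 101 + 58.1609/60 = 101.9693483
  hemisphere W, so the sign is −
Point 2:
  Lat: 2° + 0/60 + 13.9/3600 = 2 + 0.000000 + 0.003861 = 2.0038611
  S ⇒ negate
  Longitude: 115 + 47/60 + 48.82/3600 = 115.7968944
  E → positive
Point 3:
  φ: 59° + 53/60 + 57.73/3600 = 59 + 0.883333 + 0.016036 = 59.8993694
  S ⇒ negate
  Longitude: 31 + 41/60 + 33.3/3600 = 31.6925833
  W ⇒ negate
Point 4:
  Lat: 46′ + 22″ = 46.36667′; 21 + 46.36667/60 = 21.7727778
  S → negative
  Lon: 90° + 9/60 + 0.9/3600 = 90 + 0.150000 + 0.000250 = 90.1502500
  E → positive

1. 0.249735, -101.969348
2. -2.003861, 115.796894
3. -59.899369, -31.692583
4. -21.772778, 90.150250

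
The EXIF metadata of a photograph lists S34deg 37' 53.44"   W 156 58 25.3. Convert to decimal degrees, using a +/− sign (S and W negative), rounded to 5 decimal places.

Latitude: 34 + 37/60 + 53.44/3600 = 34.631511
S → negative
Lon: 156 + 58/60 + 25.3/3600 = 156.973694
hemisphere W, so the sign is −

-34.63151, -156.97369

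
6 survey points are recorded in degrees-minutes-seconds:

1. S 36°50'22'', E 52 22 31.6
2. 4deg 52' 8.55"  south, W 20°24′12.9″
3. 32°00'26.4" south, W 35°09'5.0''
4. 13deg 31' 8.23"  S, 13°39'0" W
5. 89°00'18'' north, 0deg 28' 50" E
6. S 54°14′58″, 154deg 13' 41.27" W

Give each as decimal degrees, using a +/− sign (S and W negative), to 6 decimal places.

Point 1:
  Latitude: 36 + 50/60 + 22/3600 = 36.8394444
  hemisphere S, so the sign is −
  Longitude: 52 + 22/60 + 31.6/3600 = 52.3754444
  E → positive
Point 2:
  Lat: 4° + 52/60 + 8.55/3600 = 4 + 0.866667 + 0.002375 = 4.8690417
  S → negative
  Lon: 20° + 24/60 + 12.9/3600 = 20 + 0.400000 + 0.003583 = 20.4035833
  W ⇒ negate
Point 3:
  Lat: 32° + 0/60 + 26.4/3600 = 32 + 0.000000 + 0.007333 = 32.0073333
  hemisphere S, so the sign is −
  Lon: 35° + 9/60 + 5/3600 = 35 + 0.150000 + 0.001389 = 35.1513889
  W → negative
Point 4:
  Lat: 13 + 31/60 + 8.23/3600 = 13.5189528
  S → negative
  Longitude: 13° + 39/60 + 0/3600 = 13 + 0.650000 + 0.000000 = 13.6500000
  hemisphere W, so the sign is −
Point 5:
  φ: 89 + 0/60 + 18/3600 = 89.0050000
  N → positive
  Lon: 0° + 28/60 + 50/3600 = 0 + 0.466667 + 0.013889 = 0.4805556
  E → positive
Point 6:
  Latitude: 54 + 14/60 + 58/3600 = 54.2494444
  S → negative
  Longitude: 13′ + 41.27″ = 13.68783′; 154 + 13.68783/60 = 154.2281306
  W ⇒ negate

1. -36.839444, 52.375444
2. -4.869042, -20.403583
3. -32.007333, -35.151389
4. -13.518953, -13.650000
5. 89.005000, 0.480556
6. -54.249444, -154.228131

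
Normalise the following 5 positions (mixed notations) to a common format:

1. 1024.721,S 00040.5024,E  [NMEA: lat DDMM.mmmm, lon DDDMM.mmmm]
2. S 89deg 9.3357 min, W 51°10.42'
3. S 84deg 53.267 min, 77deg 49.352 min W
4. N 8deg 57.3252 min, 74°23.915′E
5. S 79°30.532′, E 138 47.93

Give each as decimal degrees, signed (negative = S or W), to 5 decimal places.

Point 1:
  φ: split at 2 digits → 10° and 24.721′; 10 + 24.721/60 = 10.412017
  hemisphere S, so the sign is −
  Longitude: degrees = first 3 digits = 0, minutes = 40.5024; 0 + 40.5024/60 = 0.675040
  E → positive
Point 2:
  φ: 89 + 9.3357/60 = 89.155595
  S ⇒ negate
  Lon: 51 + 10.42/60 = 51.173667
  W → negative
Point 3:
  Lat: 53.267′ = 0.887783°; total 84.887783
  S ⇒ negate
  Lon: 49.352′ = 0.822533°; total 77.822533
  W → negative
Point 4:
  Lat: 8 + 57.3252/60 = 8.955420
  N → positive
  Longitude: 23.915′ = 0.398583°; total 74.398583
  E → positive
Point 5:
  φ: 79 + 30.532/60 = 79.508867
  S → negative
  λ: 138 + 47.93/60 = 138.798833
  E → positive

1. -10.41202, 0.67504
2. -89.15560, -51.17367
3. -84.88778, -77.82253
4. 8.95542, 74.39858
5. -79.50887, 138.79883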